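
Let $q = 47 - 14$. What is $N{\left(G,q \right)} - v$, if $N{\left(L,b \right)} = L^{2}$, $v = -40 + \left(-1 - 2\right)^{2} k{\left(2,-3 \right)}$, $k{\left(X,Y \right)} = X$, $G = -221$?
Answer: $48863$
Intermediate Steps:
$q = 33$ ($q = 47 - 14 = 33$)
$v = -22$ ($v = -40 + \left(-1 - 2\right)^{2} \cdot 2 = -40 + \left(-3\right)^{2} \cdot 2 = -40 + 9 \cdot 2 = -40 + 18 = -22$)
$N{\left(G,q \right)} - v = \left(-221\right)^{2} - -22 = 48841 + 22 = 48863$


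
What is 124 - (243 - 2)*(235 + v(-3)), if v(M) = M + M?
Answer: -55065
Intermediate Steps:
v(M) = 2*M
124 - (243 - 2)*(235 + v(-3)) = 124 - (243 - 2)*(235 + 2*(-3)) = 124 - 241*(235 - 6) = 124 - 241*229 = 124 - 1*55189 = 124 - 55189 = -55065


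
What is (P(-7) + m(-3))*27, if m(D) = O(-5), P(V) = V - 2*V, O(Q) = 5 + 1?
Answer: 351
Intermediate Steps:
O(Q) = 6
P(V) = -V
m(D) = 6
(P(-7) + m(-3))*27 = (-1*(-7) + 6)*27 = (7 + 6)*27 = 13*27 = 351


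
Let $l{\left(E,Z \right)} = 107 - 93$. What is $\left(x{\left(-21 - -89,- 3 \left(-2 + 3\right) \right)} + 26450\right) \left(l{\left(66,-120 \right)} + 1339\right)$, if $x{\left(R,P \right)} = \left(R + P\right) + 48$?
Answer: $35939739$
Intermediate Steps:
$x{\left(R,P \right)} = 48 + P + R$ ($x{\left(R,P \right)} = \left(P + R\right) + 48 = 48 + P + R$)
$l{\left(E,Z \right)} = 14$ ($l{\left(E,Z \right)} = 107 - 93 = 14$)
$\left(x{\left(-21 - -89,- 3 \left(-2 + 3\right) \right)} + 26450\right) \left(l{\left(66,-120 \right)} + 1339\right) = \left(\left(48 - 3 \left(-2 + 3\right) - -68\right) + 26450\right) \left(14 + 1339\right) = \left(\left(48 - 3 + \left(-21 + 89\right)\right) + 26450\right) 1353 = \left(\left(48 - 3 + 68\right) + 26450\right) 1353 = \left(113 + 26450\right) 1353 = 26563 \cdot 1353 = 35939739$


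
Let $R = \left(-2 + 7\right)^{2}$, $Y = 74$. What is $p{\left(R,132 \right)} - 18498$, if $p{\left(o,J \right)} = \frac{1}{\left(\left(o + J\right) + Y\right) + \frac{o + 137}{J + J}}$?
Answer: $- \frac{188513074}{10191} \approx -18498.0$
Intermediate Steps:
$R = 25$ ($R = 5^{2} = 25$)
$p{\left(o,J \right)} = \frac{1}{74 + J + o + \frac{137 + o}{2 J}}$ ($p{\left(o,J \right)} = \frac{1}{\left(\left(o + J\right) + 74\right) + \frac{o + 137}{J + J}} = \frac{1}{\left(\left(J + o\right) + 74\right) + \frac{137 + o}{2 J}} = \frac{1}{\left(74 + J + o\right) + \left(137 + o\right) \frac{1}{2 J}} = \frac{1}{\left(74 + J + o\right) + \frac{137 + o}{2 J}} = \frac{1}{74 + J + o + \frac{137 + o}{2 J}}$)
$p{\left(R,132 \right)} - 18498 = 2 \cdot 132 \frac{1}{137 + 25 + 2 \cdot 132^{2} + 148 \cdot 132 + 2 \cdot 132 \cdot 25} - 18498 = 2 \cdot 132 \frac{1}{137 + 25 + 2 \cdot 17424 + 19536 + 6600} - 18498 = 2 \cdot 132 \frac{1}{137 + 25 + 34848 + 19536 + 6600} - 18498 = 2 \cdot 132 \cdot \frac{1}{61146} - 18498 = \frac{44}{10191} - 18498 = - \frac{188513074}{10191}$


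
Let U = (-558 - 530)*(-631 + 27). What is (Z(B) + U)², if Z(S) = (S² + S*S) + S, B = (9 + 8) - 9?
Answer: 432027514944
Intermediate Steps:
U = 657152 (U = -1088*(-604) = 657152)
B = 8 (B = 17 - 9 = 8)
Z(S) = S + 2*S² (Z(S) = (S² + S²) + S = 2*S² + S = S + 2*S²)
(Z(B) + U)² = (8*(1 + 2*8) + 657152)² = (8*(1 + 16) + 657152)² = (8*17 + 657152)² = (136 + 657152)² = 657288² = 432027514944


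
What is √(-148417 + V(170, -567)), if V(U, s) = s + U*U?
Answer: 2*I*√30021 ≈ 346.53*I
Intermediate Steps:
V(U, s) = s + U²
√(-148417 + V(170, -567)) = √(-148417 + (-567 + 170²)) = √(-148417 + (-567 + 28900)) = √(-148417 + 28333) = √(-120084) = 2*I*√30021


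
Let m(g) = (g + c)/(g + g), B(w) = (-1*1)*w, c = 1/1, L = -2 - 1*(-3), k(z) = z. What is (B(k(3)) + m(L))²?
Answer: 4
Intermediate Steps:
L = 1 (L = -2 + 3 = 1)
c = 1
B(w) = -w
m(g) = (1 + g)/(2*g) (m(g) = (g + 1)/(g + g) = (1 + g)/((2*g)) = (1 + g)*(1/(2*g)) = (1 + g)/(2*g))
(B(k(3)) + m(L))² = (-1*3 + (½)*(1 + 1)/1)² = (-3 + (½)*1*2)² = (-3 + 1)² = (-2)² = 4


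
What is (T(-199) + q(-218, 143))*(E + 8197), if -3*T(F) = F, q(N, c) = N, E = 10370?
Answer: -2815995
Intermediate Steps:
T(F) = -F/3
(T(-199) + q(-218, 143))*(E + 8197) = (-⅓*(-199) - 218)*(10370 + 8197) = (199/3 - 218)*18567 = -455/3*18567 = -2815995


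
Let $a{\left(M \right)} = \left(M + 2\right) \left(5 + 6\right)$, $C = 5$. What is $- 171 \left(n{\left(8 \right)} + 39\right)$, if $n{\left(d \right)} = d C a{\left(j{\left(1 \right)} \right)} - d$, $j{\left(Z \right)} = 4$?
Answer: $-456741$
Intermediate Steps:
$a{\left(M \right)} = 22 + 11 M$ ($a{\left(M \right)} = \left(2 + M\right) 11 = 22 + 11 M$)
$n{\left(d \right)} = 329 d$ ($n{\left(d \right)} = d 5 \left(22 + 11 \cdot 4\right) - d = 5 d \left(22 + 44\right) - d = 5 d 66 - d = 330 d - d = 329 d$)
$- 171 \left(n{\left(8 \right)} + 39\right) = - 171 \left(329 \cdot 8 + 39\right) = - 171 \left(2632 + 39\right) = \left(-171\right) 2671 = -456741$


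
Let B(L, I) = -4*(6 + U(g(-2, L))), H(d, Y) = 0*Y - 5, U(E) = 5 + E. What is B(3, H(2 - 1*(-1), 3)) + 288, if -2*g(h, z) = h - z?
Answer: 234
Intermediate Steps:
g(h, z) = z/2 - h/2 (g(h, z) = -(h - z)/2 = z/2 - h/2)
H(d, Y) = -5 (H(d, Y) = 0 - 5 = -5)
B(L, I) = -48 - 2*L (B(L, I) = -4*(6 + (5 + (L/2 - ½*(-2)))) = -4*(6 + (5 + (L/2 + 1))) = -4*(6 + (5 + (1 + L/2))) = -4*(6 + (6 + L/2)) = -4*(12 + L/2) = -48 - 2*L)
B(3, H(2 - 1*(-1), 3)) + 288 = (-48 - 2*3) + 288 = (-48 - 6) + 288 = -54 + 288 = 234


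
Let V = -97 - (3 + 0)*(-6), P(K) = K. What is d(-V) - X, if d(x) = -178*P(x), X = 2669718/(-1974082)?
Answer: -13878435683/987041 ≈ -14061.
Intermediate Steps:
V = -79 (V = -97 - 3*(-6) = -97 - 1*(-18) = -97 + 18 = -79)
X = -1334859/987041 (X = 2669718*(-1/1974082) = -1334859/987041 ≈ -1.3524)
d(x) = -178*x
d(-V) - X = -(-178)*(-79) - 1*(-1334859/987041) = -178*79 + 1334859/987041 = -14062 + 1334859/987041 = -13878435683/987041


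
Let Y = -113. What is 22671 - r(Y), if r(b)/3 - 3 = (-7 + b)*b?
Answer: -18018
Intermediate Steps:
r(b) = 9 + 3*b*(-7 + b) (r(b) = 9 + 3*((-7 + b)*b) = 9 + 3*(b*(-7 + b)) = 9 + 3*b*(-7 + b))
22671 - r(Y) = 22671 - (9 - 21*(-113) + 3*(-113)**2) = 22671 - (9 + 2373 + 3*12769) = 22671 - (9 + 2373 + 38307) = 22671 - 1*40689 = 22671 - 40689 = -18018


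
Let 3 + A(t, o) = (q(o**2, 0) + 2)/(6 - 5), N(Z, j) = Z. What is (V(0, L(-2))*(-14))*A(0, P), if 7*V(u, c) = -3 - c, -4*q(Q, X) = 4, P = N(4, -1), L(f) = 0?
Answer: -12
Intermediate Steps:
P = 4
q(Q, X) = -1 (q(Q, X) = -1/4*4 = -1)
A(t, o) = -2 (A(t, o) = -3 + (-1 + 2)/(6 - 5) = -3 + 1/1 = -3 + 1*1 = -3 + 1 = -2)
V(u, c) = -3/7 - c/7 (V(u, c) = (-3 - c)/7 = -3/7 - c/7)
(V(0, L(-2))*(-14))*A(0, P) = ((-3/7 - 1/7*0)*(-14))*(-2) = ((-3/7 + 0)*(-14))*(-2) = -3/7*(-14)*(-2) = 6*(-2) = -12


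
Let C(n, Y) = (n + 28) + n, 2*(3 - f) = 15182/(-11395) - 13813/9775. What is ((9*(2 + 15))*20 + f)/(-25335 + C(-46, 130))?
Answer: -136531440987/1131638475550 ≈ -0.12065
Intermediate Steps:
f = 194823987/44554450 (f = 3 - (15182/(-11395) - 13813/9775)/2 = 3 - (15182*(-1/11395) - 13813*1/9775)/2 = 3 - (-15182/11395 - 13813/9775)/2 = 3 - ½*(-61160637/22277225) = 3 + 61160637/44554450 = 194823987/44554450 ≈ 4.3727)
C(n, Y) = 28 + 2*n (C(n, Y) = (28 + n) + n = 28 + 2*n)
((9*(2 + 15))*20 + f)/(-25335 + C(-46, 130)) = ((9*(2 + 15))*20 + 194823987/44554450)/(-25335 + (28 + 2*(-46))) = ((9*17)*20 + 194823987/44554450)/(-25335 + (28 - 92)) = (153*20 + 194823987/44554450)/(-25335 - 64) = (3060 + 194823987/44554450)/(-25399) = (136531440987/44554450)*(-1/25399) = -136531440987/1131638475550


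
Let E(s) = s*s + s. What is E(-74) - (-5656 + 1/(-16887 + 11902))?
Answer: 55124131/4985 ≈ 11058.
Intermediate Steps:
E(s) = s + s² (E(s) = s² + s = s + s²)
E(-74) - (-5656 + 1/(-16887 + 11902)) = -74*(1 - 74) - (-5656 + 1/(-16887 + 11902)) = -74*(-73) - (-5656 + 1/(-4985)) = 5402 - (-5656 - 1/4985) = 5402 - 1*(-28195161/4985) = 5402 + 28195161/4985 = 55124131/4985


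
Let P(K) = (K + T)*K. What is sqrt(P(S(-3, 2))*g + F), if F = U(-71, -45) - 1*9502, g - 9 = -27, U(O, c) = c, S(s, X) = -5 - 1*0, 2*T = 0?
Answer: I*sqrt(9997) ≈ 99.985*I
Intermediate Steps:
T = 0 (T = (1/2)*0 = 0)
S(s, X) = -5 (S(s, X) = -5 + 0 = -5)
P(K) = K**2 (P(K) = (K + 0)*K = K*K = K**2)
g = -18 (g = 9 - 27 = -18)
F = -9547 (F = -45 - 1*9502 = -45 - 9502 = -9547)
sqrt(P(S(-3, 2))*g + F) = sqrt((-5)**2*(-18) - 9547) = sqrt(25*(-18) - 9547) = sqrt(-450 - 9547) = sqrt(-9997) = I*sqrt(9997)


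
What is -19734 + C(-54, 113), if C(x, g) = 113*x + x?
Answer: -25890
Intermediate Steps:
C(x, g) = 114*x
-19734 + C(-54, 113) = -19734 + 114*(-54) = -19734 - 6156 = -25890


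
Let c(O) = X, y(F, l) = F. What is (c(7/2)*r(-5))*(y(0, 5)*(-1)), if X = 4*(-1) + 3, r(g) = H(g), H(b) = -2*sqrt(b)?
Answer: 0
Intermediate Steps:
r(g) = -2*sqrt(g)
X = -1 (X = -4 + 3 = -1)
c(O) = -1
(c(7/2)*r(-5))*(y(0, 5)*(-1)) = (-(-2)*sqrt(-5))*(0*(-1)) = -(-2)*I*sqrt(5)*0 = (2*I*sqrt(5))*0 = 0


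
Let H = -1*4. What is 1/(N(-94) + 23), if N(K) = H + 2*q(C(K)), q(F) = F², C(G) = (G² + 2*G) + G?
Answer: 1/146341851 ≈ 6.8333e-9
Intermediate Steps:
C(G) = G² + 3*G
H = -4
N(K) = -4 + 2*K²*(3 + K)² (N(K) = -4 + 2*(K*(3 + K))² = -4 + 2*(K²*(3 + K)²) = -4 + 2*K²*(3 + K)²)
1/(N(-94) + 23) = 1/((-4 + 2*(-94)²*(3 - 94)²) + 23) = 1/((-4 + 2*8836*(-91)²) + 23) = 1/((-4 + 2*8836*8281) + 23) = 1/((-4 + 146341832) + 23) = 1/(146341828 + 23) = 1/146341851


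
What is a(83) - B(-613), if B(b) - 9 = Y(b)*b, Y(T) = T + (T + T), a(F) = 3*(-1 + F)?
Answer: -1127070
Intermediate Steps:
a(F) = -3 + 3*F
Y(T) = 3*T (Y(T) = T + 2*T = 3*T)
B(b) = 9 + 3*b**2 (B(b) = 9 + (3*b)*b = 9 + 3*b**2)
a(83) - B(-613) = (-3 + 3*83) - (9 + 3*(-613)**2) = (-3 + 249) - (9 + 3*375769) = 246 - (9 + 1127307) = 246 - 1*1127316 = 246 - 1127316 = -1127070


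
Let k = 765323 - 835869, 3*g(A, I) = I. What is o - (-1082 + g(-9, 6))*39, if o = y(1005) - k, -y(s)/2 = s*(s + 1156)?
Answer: -4230944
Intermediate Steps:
g(A, I) = I/3
y(s) = -2*s*(1156 + s) (y(s) = -2*s*(s + 1156) = -2*s*(1156 + s))
k = -70546
o = -4273064 (o = -2*1005*(1156 + 1005) - 1*(-70546) = -2*1005*2161 + 70546 = -4343610 + 70546 = -4273064)
o - (-1082 + g(-9, 6))*39 = -4273064 - (-1082 + (⅓)*6)*39 = -4273064 - (-1082 + 2)*39 = -4273064 - (-1080)*39 = -4273064 - 1*(-42120) = -4273064 + 42120 = -4230944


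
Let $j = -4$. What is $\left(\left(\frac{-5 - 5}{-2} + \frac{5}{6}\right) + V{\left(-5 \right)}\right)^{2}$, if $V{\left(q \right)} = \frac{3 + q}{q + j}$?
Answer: $\frac{11881}{324} \approx 36.67$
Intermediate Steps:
$V{\left(q \right)} = \frac{3 + q}{-4 + q}$ ($V{\left(q \right)} = \frac{3 + q}{q - 4} = \frac{3 + q}{-4 + q}$)
$\left(\left(\frac{-5 - 5}{-2} + \frac{5}{6}\right) + V{\left(-5 \right)}\right)^{2} = \left(\left(\frac{-5 - 5}{-2} + \frac{5}{6}\right) + \frac{3 - 5}{-4 - 5}\right)^{2} = \left(\left(\left(-5 - 5\right) \left(- \frac{1}{2}\right) + 5 \cdot \frac{1}{6}\right) + \frac{1}{-9} \left(-2\right)\right)^{2} = \left(\left(\left(-10\right) \left(- \frac{1}{2}\right) + \frac{5}{6}\right) - - \frac{2}{9}\right)^{2} = \left(\left(5 + \frac{5}{6}\right) + \frac{2}{9}\right)^{2} = \left(\frac{35}{6} + \frac{2}{9}\right)^{2} = \left(\frac{109}{18}\right)^{2} = \frac{11881}{324}$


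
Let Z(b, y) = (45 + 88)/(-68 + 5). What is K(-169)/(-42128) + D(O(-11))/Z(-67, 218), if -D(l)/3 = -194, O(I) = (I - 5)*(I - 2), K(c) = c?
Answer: -220663253/800432 ≈ -275.68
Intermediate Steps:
O(I) = (-5 + I)*(-2 + I)
D(l) = 582 (D(l) = -3*(-194) = 582)
Z(b, y) = -19/9 (Z(b, y) = 133/(-63) = 133*(-1/63) = -19/9)
K(-169)/(-42128) + D(O(-11))/Z(-67, 218) = -169/(-42128) + 582/(-19/9) = -169*(-1/42128) + 582*(-9/19) = 169/42128 - 5238/19 = -220663253/800432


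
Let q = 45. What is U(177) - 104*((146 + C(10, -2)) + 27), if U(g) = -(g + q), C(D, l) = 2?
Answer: -18422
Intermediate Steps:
U(g) = -45 - g (U(g) = -(g + 45) = -(45 + g) = -45 - g)
U(177) - 104*((146 + C(10, -2)) + 27) = (-45 - 1*177) - 104*((146 + 2) + 27) = (-45 - 177) - 104*(148 + 27) = -222 - 104*175 = -222 - 1*18200 = -222 - 18200 = -18422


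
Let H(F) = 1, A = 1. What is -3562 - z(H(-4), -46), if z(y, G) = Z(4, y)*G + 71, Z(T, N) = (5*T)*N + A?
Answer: -2667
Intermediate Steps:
Z(T, N) = 1 + 5*N*T (Z(T, N) = (5*T)*N + 1 = 5*N*T + 1 = 1 + 5*N*T)
z(y, G) = 71 + G*(1 + 20*y) (z(y, G) = (1 + 5*y*4)*G + 71 = (1 + 20*y)*G + 71 = G*(1 + 20*y) + 71 = 71 + G*(1 + 20*y))
-3562 - z(H(-4), -46) = -3562 - (71 - 46*(1 + 20*1)) = -3562 - (71 - 46*(1 + 20)) = -3562 - (71 - 46*21) = -3562 - (71 - 966) = -3562 - 1*(-895) = -3562 + 895 = -2667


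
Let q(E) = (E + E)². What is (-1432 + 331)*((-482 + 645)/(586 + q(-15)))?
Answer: -179463/1486 ≈ -120.77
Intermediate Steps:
q(E) = 4*E² (q(E) = (2*E)² = 4*E²)
(-1432 + 331)*((-482 + 645)/(586 + q(-15))) = (-1432 + 331)*((-482 + 645)/(586 + 4*(-15)²)) = -179463/(586 + 4*225) = -179463/(586 + 900) = -179463/1486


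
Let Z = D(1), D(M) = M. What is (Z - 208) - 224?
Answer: -431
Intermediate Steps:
Z = 1
(Z - 208) - 224 = (1 - 208) - 224 = -207 - 224 = -431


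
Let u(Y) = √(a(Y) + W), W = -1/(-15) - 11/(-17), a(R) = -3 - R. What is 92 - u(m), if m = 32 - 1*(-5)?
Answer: 92 - I*√2554590/255 ≈ 92.0 - 6.2679*I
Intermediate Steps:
m = 37 (m = 32 + 5 = 37)
W = 182/255 (W = -1*(-1/15) - 11*(-1/17) = 1/15 + 11/17 = 182/255 ≈ 0.71373)
u(Y) = √(-583/255 - Y) (u(Y) = √((-3 - Y) + 182/255) = √(-583/255 - Y))
92 - u(m) = 92 - √(-148665 - 65025*37)/255 = 92 - √(-148665 - 2405925)/255 = 92 - √(-2554590)/255 = 92 - I*√2554590/255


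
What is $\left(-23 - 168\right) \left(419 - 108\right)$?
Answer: $-59401$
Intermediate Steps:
$\left(-23 - 168\right) \left(419 - 108\right) = \left(-23 - 168\right) 311 = \left(-191\right) 311 = -59401$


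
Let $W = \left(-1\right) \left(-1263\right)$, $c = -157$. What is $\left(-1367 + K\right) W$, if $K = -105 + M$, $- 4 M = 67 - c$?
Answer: $-1929864$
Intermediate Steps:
$M = -56$ ($M = - \frac{67 - -157}{4} = - \frac{67 + 157}{4} = \left(- \frac{1}{4}\right) 224 = -56$)
$W = 1263$
$K = -161$ ($K = -105 - 56 = -161$)
$\left(-1367 + K\right) W = \left(-1367 - 161\right) 1263 = \left(-1528\right) 1263 = -1929864$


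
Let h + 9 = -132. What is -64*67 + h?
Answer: -4429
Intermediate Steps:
h = -141 (h = -9 - 132 = -141)
-64*67 + h = -64*67 - 141 = -4288 - 141 = -4429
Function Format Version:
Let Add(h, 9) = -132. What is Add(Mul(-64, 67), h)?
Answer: -4429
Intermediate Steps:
h = -141 (h = Add(-9, -132) = -141)
Add(Mul(-64, 67), h) = Add(Mul(-64, 67), -141) = Add(-4288, -141) = -4429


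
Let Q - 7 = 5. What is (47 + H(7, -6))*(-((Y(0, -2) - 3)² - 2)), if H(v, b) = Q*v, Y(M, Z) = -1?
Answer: -1834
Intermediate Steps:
Q = 12 (Q = 7 + 5 = 12)
H(v, b) = 12*v
(47 + H(7, -6))*(-((Y(0, -2) - 3)² - 2)) = (47 + 12*7)*(-((-1 - 3)² - 2)) = (47 + 84)*(-((-4)² - 2)) = 131*(-(16 - 2)) = 131*(-14) = -1834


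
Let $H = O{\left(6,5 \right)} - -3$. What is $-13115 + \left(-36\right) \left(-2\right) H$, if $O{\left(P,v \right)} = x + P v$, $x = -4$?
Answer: $-11027$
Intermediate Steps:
$O{\left(P,v \right)} = -4 + P v$
$H = 29$ ($H = \left(-4 + 6 \cdot 5\right) - -3 = \left(-4 + 30\right) + 3 = 26 + 3 = 29$)
$-13115 + \left(-36\right) \left(-2\right) H = -13115 + \left(-36\right) \left(-2\right) 29 = -13115 + 72 \cdot 29 = -13115 + 2088 = -11027$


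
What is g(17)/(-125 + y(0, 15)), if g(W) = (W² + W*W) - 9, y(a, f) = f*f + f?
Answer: 569/115 ≈ 4.9478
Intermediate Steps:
y(a, f) = f + f² (y(a, f) = f² + f = f + f²)
g(W) = -9 + 2*W² (g(W) = (W² + W²) - 9 = 2*W² - 9 = -9 + 2*W²)
g(17)/(-125 + y(0, 15)) = (-9 + 2*17²)/(-125 + 15*(1 + 15)) = (-9 + 2*289)/(-125 + 15*16) = (-9 + 578)/(-125 + 240) = 569/115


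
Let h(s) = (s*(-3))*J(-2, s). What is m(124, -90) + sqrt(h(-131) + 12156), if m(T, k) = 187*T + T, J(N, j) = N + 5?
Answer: 23312 + sqrt(13335) ≈ 23427.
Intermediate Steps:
J(N, j) = 5 + N
m(T, k) = 188*T
h(s) = -9*s (h(s) = (s*(-3))*(5 - 2) = -3*s*3 = -9*s)
m(124, -90) + sqrt(h(-131) + 12156) = 188*124 + sqrt(-9*(-131) + 12156) = 23312 + sqrt(1179 + 12156) = 23312 + sqrt(13335)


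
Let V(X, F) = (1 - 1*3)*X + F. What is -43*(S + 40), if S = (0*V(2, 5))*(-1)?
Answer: -1720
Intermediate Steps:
V(X, F) = F - 2*X (V(X, F) = (1 - 3)*X + F = -2*X + F = F - 2*X)
S = 0 (S = (0*(5 - 2*2))*(-1) = (0*(5 - 4))*(-1) = (0*1)*(-1) = 0*(-1) = 0)
-43*(S + 40) = -43*(0 + 40) = -43*40 = -1720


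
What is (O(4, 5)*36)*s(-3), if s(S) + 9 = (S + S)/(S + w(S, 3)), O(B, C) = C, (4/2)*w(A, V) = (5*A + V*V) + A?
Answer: -1476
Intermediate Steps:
w(A, V) = V²/2 + 3*A (w(A, V) = ((5*A + V*V) + A)/2 = ((5*A + V²) + A)/2 = ((V² + 5*A) + A)/2 = (V² + 6*A)/2 = V²/2 + 3*A)
s(S) = -9 + 2*S/(9/2 + 4*S) (s(S) = -9 + (S + S)/(S + ((½)*3² + 3*S)) = -9 + (2*S)/(S + ((½)*9 + 3*S)) = -9 + (2*S)/(S + (9/2 + 3*S)) = -9 + (2*S)/(9/2 + 4*S) = -9 + 2*S/(9/2 + 4*S))
(O(4, 5)*36)*s(-3) = (5*36)*((-81 - 68*(-3))/(9 + 8*(-3))) = 180*((-81 + 204)/(9 - 24)) = 180*(123/(-15)) = 180*(-1/15*123) = 180*(-41/5) = -1476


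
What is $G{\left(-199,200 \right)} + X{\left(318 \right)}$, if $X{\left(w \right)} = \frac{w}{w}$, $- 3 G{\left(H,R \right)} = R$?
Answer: $- \frac{197}{3} \approx -65.667$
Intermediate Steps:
$G{\left(H,R \right)} = - \frac{R}{3}$
$X{\left(w \right)} = 1$
$G{\left(-199,200 \right)} + X{\left(318 \right)} = \left(- \frac{1}{3}\right) 200 + 1 = - \frac{200}{3} + 1 = - \frac{197}{3}$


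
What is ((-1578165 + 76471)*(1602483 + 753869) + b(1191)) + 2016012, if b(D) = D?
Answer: -3538517643085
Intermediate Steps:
((-1578165 + 76471)*(1602483 + 753869) + b(1191)) + 2016012 = ((-1578165 + 76471)*(1602483 + 753869) + 1191) + 2016012 = (-1501694*2356352 + 1191) + 2016012 = (-3538519660288 + 1191) + 2016012 = -3538519659097 + 2016012 = -3538517643085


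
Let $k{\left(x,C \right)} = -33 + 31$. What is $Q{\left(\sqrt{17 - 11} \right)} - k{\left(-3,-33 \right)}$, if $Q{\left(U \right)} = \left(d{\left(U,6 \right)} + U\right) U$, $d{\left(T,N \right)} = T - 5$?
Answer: $14 - 5 \sqrt{6} \approx 1.7526$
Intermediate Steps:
$d{\left(T,N \right)} = -5 + T$
$Q{\left(U \right)} = U \left(-5 + 2 U\right)$ ($Q{\left(U \right)} = \left(\left(-5 + U\right) + U\right) U = \left(-5 + 2 U\right) U = U \left(-5 + 2 U\right)$)
$k{\left(x,C \right)} = -2$
$Q{\left(\sqrt{17 - 11} \right)} - k{\left(-3,-33 \right)} = \sqrt{17 - 11} \left(-5 + 2 \sqrt{17 - 11}\right) - -2 = \sqrt{6} \left(-5 + 2 \sqrt{6}\right) + 2 = 2 + \sqrt{6} \left(-5 + 2 \sqrt{6}\right)$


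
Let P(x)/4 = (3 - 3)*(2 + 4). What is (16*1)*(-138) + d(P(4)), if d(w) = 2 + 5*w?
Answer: -2206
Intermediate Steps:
P(x) = 0 (P(x) = 4*((3 - 3)*(2 + 4)) = 4*(0*6) = 4*0 = 0)
(16*1)*(-138) + d(P(4)) = (16*1)*(-138) + (2 + 5*0) = 16*(-138) + (2 + 0) = -2208 + 2 = -2206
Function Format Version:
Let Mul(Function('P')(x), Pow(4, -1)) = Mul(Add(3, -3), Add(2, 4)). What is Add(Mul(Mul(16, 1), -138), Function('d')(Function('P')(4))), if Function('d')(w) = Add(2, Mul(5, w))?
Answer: -2206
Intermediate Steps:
Function('P')(x) = 0 (Function('P')(x) = Mul(4, Mul(Add(3, -3), Add(2, 4))) = Mul(4, Mul(0, 6)) = Mul(4, 0) = 0)
Add(Mul(Mul(16, 1), -138), Function('d')(Function('P')(4))) = Add(Mul(Mul(16, 1), -138), Add(2, Mul(5, 0))) = Add(Mul(16, -138), Add(2, 0)) = Add(-2208, 2) = -2206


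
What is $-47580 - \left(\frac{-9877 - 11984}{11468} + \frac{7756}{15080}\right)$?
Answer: $- \frac{1028515334641}{21617180} \approx -47579.0$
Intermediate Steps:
$-47580 - \left(\frac{-9877 - 11984}{11468} + \frac{7756}{15080}\right) = -47580 - \left(\left(-21861\right) \frac{1}{11468} + 7756 \cdot \frac{1}{15080}\right) = -47580 - \left(- \frac{21861}{11468} + \frac{1939}{3770}\right) = -47580 - - \frac{30089759}{21617180} = -47580 + \frac{30089759}{21617180} = - \frac{1028515334641}{21617180}$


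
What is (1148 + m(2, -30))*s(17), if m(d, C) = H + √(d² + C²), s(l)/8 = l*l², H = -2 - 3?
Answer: 44924472 + 78608*√226 ≈ 4.6106e+7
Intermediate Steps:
H = -5
s(l) = 8*l³ (s(l) = 8*(l*l²) = 8*l³)
m(d, C) = -5 + √(C² + d²) (m(d, C) = -5 + √(d² + C²) = -5 + √(C² + d²))
(1148 + m(2, -30))*s(17) = (1148 + (-5 + √((-30)² + 2²)))*(8*17³) = (1148 + (-5 + √(900 + 4)))*(8*4913) = (1148 + (-5 + √904))*39304 = (1148 + (-5 + 2*√226))*39304 = (1143 + 2*√226)*39304 = 44924472 + 78608*√226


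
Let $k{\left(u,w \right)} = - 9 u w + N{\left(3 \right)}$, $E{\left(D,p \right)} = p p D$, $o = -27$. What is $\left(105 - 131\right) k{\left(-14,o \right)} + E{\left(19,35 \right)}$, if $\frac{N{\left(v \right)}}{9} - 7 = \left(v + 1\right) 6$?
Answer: $104473$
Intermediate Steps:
$E{\left(D,p \right)} = D p^{2}$ ($E{\left(D,p \right)} = p^{2} D = D p^{2}$)
$N{\left(v \right)} = 117 + 54 v$ ($N{\left(v \right)} = 63 + 9 \left(v + 1\right) 6 = 63 + 9 \left(1 + v\right) 6 = 63 + 9 \left(6 + 6 v\right) = 63 + \left(54 + 54 v\right) = 117 + 54 v$)
$k{\left(u,w \right)} = 279 - 9 u w$ ($k{\left(u,w \right)} = - 9 u w + \left(117 + 54 \cdot 3\right) = - 9 u w + \left(117 + 162\right) = - 9 u w + 279 = 279 - 9 u w$)
$\left(105 - 131\right) k{\left(-14,o \right)} + E{\left(19,35 \right)} = \left(105 - 131\right) \left(279 - \left(-126\right) \left(-27\right)\right) + 19 \cdot 35^{2} = \left(105 - 131\right) \left(279 - 3402\right) + 19 \cdot 1225 = \left(-26\right) \left(-3123\right) + 23275 = 81198 + 23275 = 104473$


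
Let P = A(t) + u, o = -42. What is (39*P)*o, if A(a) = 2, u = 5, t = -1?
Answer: -11466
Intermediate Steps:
P = 7 (P = 2 + 5 = 7)
(39*P)*o = (39*7)*(-42) = 273*(-42) = -11466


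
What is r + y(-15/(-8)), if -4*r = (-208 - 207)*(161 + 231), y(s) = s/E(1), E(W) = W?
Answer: 325375/8 ≈ 40672.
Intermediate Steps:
y(s) = s (y(s) = s/1 = s*1 = s)
r = 40670 (r = -(-208 - 207)*(161 + 231)/4 = -(-415)*392/4 = -¼*(-162680) = 40670)
r + y(-15/(-8)) = 40670 - 15/(-8) = 40670 - 15*(-⅛) = 40670 + 15/8 = 325375/8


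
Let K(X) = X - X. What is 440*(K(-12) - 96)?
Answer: -42240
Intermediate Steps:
K(X) = 0
440*(K(-12) - 96) = 440*(0 - 96) = 440*(-96) = -42240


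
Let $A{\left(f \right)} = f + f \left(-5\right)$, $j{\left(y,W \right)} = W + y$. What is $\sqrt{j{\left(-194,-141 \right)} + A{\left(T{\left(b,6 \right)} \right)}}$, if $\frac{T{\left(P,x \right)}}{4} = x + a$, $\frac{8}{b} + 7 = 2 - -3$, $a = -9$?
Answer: $i \sqrt{287} \approx 16.941 i$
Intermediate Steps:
$b = -4$ ($b = \frac{8}{-7 + \left(2 - -3\right)} = \frac{8}{-7 + \left(2 + 3\right)} = \frac{8}{-7 + 5} = \frac{8}{-2} = 8 \left(- \frac{1}{2}\right) = -4$)
$T{\left(P,x \right)} = -36 + 4 x$ ($T{\left(P,x \right)} = 4 \left(x - 9\right) = 4 \left(-9 + x\right) = -36 + 4 x$)
$A{\left(f \right)} = - 4 f$ ($A{\left(f \right)} = f - 5 f = - 4 f$)
$\sqrt{j{\left(-194,-141 \right)} + A{\left(T{\left(b,6 \right)} \right)}} = \sqrt{\left(-141 - 194\right) - 4 \left(-36 + 4 \cdot 6\right)} = \sqrt{-335 - 4 \left(-36 + 24\right)} = \sqrt{-335 - -48} = \sqrt{-335 + 48} = \sqrt{-287} = i \sqrt{287}$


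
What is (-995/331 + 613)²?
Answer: 40766840464/109561 ≈ 3.7209e+5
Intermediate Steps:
(-995/331 + 613)² = (201908/331)² = 40766840464/109561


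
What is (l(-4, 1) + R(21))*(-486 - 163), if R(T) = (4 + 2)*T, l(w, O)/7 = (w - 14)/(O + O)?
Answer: -40887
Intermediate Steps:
l(w, O) = 7*(-14 + w)/(2*O) (l(w, O) = 7*((w - 14)/(O + O)) = 7*((-14 + w)/((2*O))) = 7*((-14 + w)*(1/(2*O))) = 7*((-14 + w)/(2*O)) = 7*(-14 + w)/(2*O))
R(T) = 6*T
(l(-4, 1) + R(21))*(-486 - 163) = ((7/2)*(-14 - 4)/1 + 6*21)*(-486 - 163) = ((7/2)*1*(-18) + 126)*(-649) = (-63 + 126)*(-649) = 63*(-649) = -40887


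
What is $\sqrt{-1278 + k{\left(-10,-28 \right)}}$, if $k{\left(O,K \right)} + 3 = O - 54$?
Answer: $i \sqrt{1345} \approx 36.674 i$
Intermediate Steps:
$k{\left(O,K \right)} = -57 + O$ ($k{\left(O,K \right)} = -3 + \left(O - 54\right) = -3 + \left(-54 + O\right) = -57 + O$)
$\sqrt{-1278 + k{\left(-10,-28 \right)}} = \sqrt{-1278 - 67} = \sqrt{-1345} = i \sqrt{1345}$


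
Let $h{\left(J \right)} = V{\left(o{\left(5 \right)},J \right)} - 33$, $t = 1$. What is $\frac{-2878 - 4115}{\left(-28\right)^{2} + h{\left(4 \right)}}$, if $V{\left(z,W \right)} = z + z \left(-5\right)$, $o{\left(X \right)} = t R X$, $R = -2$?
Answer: $- \frac{999}{113} \approx -8.8407$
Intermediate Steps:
$o{\left(X \right)} = - 2 X$ ($o{\left(X \right)} = 1 \left(-2\right) X = - 2 X$)
$V{\left(z,W \right)} = - 4 z$ ($V{\left(z,W \right)} = z - 5 z = - 4 z$)
$h{\left(J \right)} = 7$ ($h{\left(J \right)} = - 4 \left(\left(-2\right) 5\right) - 33 = \left(-4\right) \left(-10\right) - 33 = 40 - 33 = 7$)
$\frac{-2878 - 4115}{\left(-28\right)^{2} + h{\left(4 \right)}} = \frac{-2878 - 4115}{\left(-28\right)^{2} + 7} = - \frac{6993}{784 + 7} = - \frac{6993}{791} = \left(-6993\right) \frac{1}{791} = - \frac{999}{113}$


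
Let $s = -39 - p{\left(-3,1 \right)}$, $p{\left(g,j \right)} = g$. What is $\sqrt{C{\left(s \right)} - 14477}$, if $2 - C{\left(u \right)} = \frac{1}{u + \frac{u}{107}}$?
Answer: $\frac{47 i \sqrt{76431}}{108} \approx 120.31 i$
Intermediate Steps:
$s = -36$ ($s = -39 - -3 = -39 + 3 = -36$)
$C{\left(u \right)} = 2 - \frac{107}{108 u}$ ($C{\left(u \right)} = 2 - \frac{1}{u + \frac{u}{107}} = 2 - \frac{1}{\frac{108}{107} u} = 2 - \frac{107}{108 u}$)
$\sqrt{C{\left(s \right)} - 14477} = \sqrt{\left(2 - \frac{107}{108 \left(-36\right)}\right) - 14477} = \sqrt{\left(2 - - \frac{107}{3888}\right) - 14477} = \sqrt{\left(2 + \frac{107}{3888}\right) - 14477} = \sqrt{\frac{7883}{3888} - 14477} = \sqrt{- \frac{56278693}{3888}} = \frac{47 i \sqrt{76431}}{108}$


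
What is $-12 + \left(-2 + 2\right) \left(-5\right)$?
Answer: $-12$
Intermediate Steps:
$-12 + \left(-2 + 2\right) \left(-5\right) = -12 + 0 \left(-5\right) = -12 + 0 = -12$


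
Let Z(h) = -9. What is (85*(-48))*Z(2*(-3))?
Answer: 36720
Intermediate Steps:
(85*(-48))*Z(2*(-3)) = (85*(-48))*(-9) = -4080*(-9) = 36720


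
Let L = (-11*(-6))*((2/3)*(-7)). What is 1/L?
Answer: -1/308 ≈ -0.0032468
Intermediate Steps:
L = -308 (L = 66*((2*(⅓))*(-7)) = 66*((⅔)*(-7)) = 66*(-14/3) = -308)
1/L = 1/(-308) = -1/308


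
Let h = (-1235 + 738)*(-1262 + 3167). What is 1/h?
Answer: -1/946785 ≈ -1.0562e-6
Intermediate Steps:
h = -946785 (h = -497*1905 = -946785)
1/h = 1/(-946785) = -1/946785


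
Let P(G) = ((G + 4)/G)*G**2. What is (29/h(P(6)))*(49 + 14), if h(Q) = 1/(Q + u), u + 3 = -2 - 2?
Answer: 96831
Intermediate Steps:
u = -7 (u = -3 + (-2 - 2) = -3 - 4 = -7)
P(G) = G*(4 + G) (P(G) = ((4 + G)/G)*G**2 = G*(4 + G))
h(Q) = 1/(-7 + Q) (h(Q) = 1/(Q - 7) = 1/(-7 + Q))
(29/h(P(6)))*(49 + 14) = (29/(1/(-7 + 6*(4 + 6))))*(49 + 14) = (29/(1/(-7 + 6*10)))*63 = (29/(1/(-7 + 60)))*63 = (29/(1/53))*63 = (29*53)*63 = 1537*63 = 96831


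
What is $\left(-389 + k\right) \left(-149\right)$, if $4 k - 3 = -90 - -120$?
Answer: $\frac{226927}{4} \approx 56732.0$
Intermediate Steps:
$k = \frac{33}{4}$ ($k = \frac{3}{4} + \frac{-90 - -120}{4} = \frac{3}{4} + \frac{-90 + 120}{4} = \frac{3}{4} + \frac{1}{4} \cdot 30 = \frac{3}{4} + \frac{15}{2} = \frac{33}{4} \approx 8.25$)
$\left(-389 + k\right) \left(-149\right) = \left(-389 + \frac{33}{4}\right) \left(-149\right) = \left(- \frac{1523}{4}\right) \left(-149\right) = \frac{226927}{4}$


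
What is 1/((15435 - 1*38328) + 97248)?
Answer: 1/74355 ≈ 1.3449e-5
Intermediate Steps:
1/((15435 - 1*38328) + 97248) = 1/((15435 - 38328) + 97248) = 1/(-22893 + 97248) = 1/74355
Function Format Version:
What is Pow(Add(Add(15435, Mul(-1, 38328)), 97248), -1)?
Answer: Rational(1, 74355) ≈ 1.3449e-5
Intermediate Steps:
Pow(Add(Add(15435, Mul(-1, 38328)), 97248), -1) = Pow(Add(Add(15435, -38328), 97248), -1) = Pow(Add(-22893, 97248), -1) = Pow(74355, -1) = Rational(1, 74355)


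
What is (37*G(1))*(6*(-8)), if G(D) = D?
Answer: -1776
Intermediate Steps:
(37*G(1))*(6*(-8)) = (37*1)*(6*(-8)) = 37*(-48) = -1776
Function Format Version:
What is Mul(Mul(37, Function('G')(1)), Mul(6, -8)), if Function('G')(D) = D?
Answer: -1776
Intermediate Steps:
Mul(Mul(37, Function('G')(1)), Mul(6, -8)) = Mul(Mul(37, 1), Mul(6, -8)) = Mul(37, -48) = -1776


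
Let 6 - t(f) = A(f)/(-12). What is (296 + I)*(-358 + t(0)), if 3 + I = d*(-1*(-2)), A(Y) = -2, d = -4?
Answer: -200735/2 ≈ -1.0037e+5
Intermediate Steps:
t(f) = 35/6 (t(f) = 6 - (-2)/(-12) = 6 - (-2)*(-1)/12 = 6 - 1*⅙ = 6 - ⅙ = 35/6)
I = -11 (I = -3 - (-4)*(-2) = -3 - 4*2 = -3 - 8 = -11)
(296 + I)*(-358 + t(0)) = (296 - 11)*(-358 + 35/6) = 285*(-2113/6) = -200735/2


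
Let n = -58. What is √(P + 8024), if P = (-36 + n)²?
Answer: 2*√4215 ≈ 129.85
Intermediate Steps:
P = 8836 (P = (-36 - 58)² = (-94)² = 8836)
√(P + 8024) = √(8836 + 8024) = √16860 = 2*√4215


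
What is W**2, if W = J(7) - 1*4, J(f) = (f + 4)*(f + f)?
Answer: 22500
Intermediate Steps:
J(f) = 2*f*(4 + f) (J(f) = (4 + f)*(2*f) = 2*f*(4 + f))
W = 150 (W = 2*7*(4 + 7) - 1*4 = 2*7*11 - 4 = 154 - 4 = 150)
W**2 = 150**2 = 22500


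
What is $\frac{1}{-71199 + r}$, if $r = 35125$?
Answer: $- \frac{1}{36074} \approx -2.7721 \cdot 10^{-5}$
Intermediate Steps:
$\frac{1}{-71199 + r} = \frac{1}{-71199 + 35125} = \frac{1}{-36074} = - \frac{1}{36074}$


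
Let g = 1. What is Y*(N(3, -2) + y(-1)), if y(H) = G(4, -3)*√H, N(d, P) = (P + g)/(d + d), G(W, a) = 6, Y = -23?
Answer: 23/6 - 138*I ≈ 3.8333 - 138.0*I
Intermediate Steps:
N(d, P) = (1 + P)/(2*d) (N(d, P) = (P + 1)/(d + d) = (1 + P)/((2*d)) = (1 + P)*(1/(2*d)) = (1 + P)/(2*d))
y(H) = 6*√H
Y*(N(3, -2) + y(-1)) = -23*((½)*(1 - 2)/3 + 6*√(-1)) = -23*((½)*(⅓)*(-1) + 6*I) = -23*(-⅙ + 6*I) = 23/6 - 138*I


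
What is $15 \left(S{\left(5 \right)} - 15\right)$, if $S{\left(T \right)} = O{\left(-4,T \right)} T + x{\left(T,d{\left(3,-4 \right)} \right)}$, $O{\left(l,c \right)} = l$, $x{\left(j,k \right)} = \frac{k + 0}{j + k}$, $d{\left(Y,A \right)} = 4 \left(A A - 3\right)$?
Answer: $- \frac{9715}{19} \approx -511.32$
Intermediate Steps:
$d{\left(Y,A \right)} = -12 + 4 A^{2}$ ($d{\left(Y,A \right)} = 4 \left(A^{2} - 3\right) = 4 \left(-3 + A^{2}\right) = -12 + 4 A^{2}$)
$x{\left(j,k \right)} = \frac{k}{j + k}$
$S{\left(T \right)} = - 4 T + \frac{52}{52 + T}$ ($S{\left(T \right)} = - 4 T + \frac{-12 + 4 \left(-4\right)^{2}}{T - \left(12 - 4 \left(-4\right)^{2}\right)} = - 4 T + \frac{-12 + 4 \cdot 16}{T + \left(-12 + 4 \cdot 16\right)} = - 4 T + \frac{-12 + 64}{T + \left(-12 + 64\right)} = - 4 T + \frac{52}{T + 52} = - 4 T + \frac{52}{52 + T}$)
$15 \left(S{\left(5 \right)} - 15\right) = 15 \left(\frac{4 \left(13 - 5 \left(52 + 5\right)\right)}{52 + 5} - 15\right) = 15 \left(\frac{4 \left(13 - 5 \cdot 57\right)}{57} - 15\right) = 15 \left(4 \cdot \frac{1}{57} \left(13 - 285\right) - 15\right) = 15 \left(4 \cdot \frac{1}{57} \left(-272\right) - 15\right) = 15 \left(- \frac{1088}{57} - 15\right) = 15 \left(- \frac{1943}{57}\right) = - \frac{9715}{19}$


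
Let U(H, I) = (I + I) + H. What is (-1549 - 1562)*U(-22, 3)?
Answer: 49776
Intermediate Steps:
U(H, I) = H + 2*I (U(H, I) = 2*I + H = H + 2*I)
(-1549 - 1562)*U(-22, 3) = (-1549 - 1562)*(-22 + 2*3) = -3111*(-22 + 6) = -3111*(-16) = 49776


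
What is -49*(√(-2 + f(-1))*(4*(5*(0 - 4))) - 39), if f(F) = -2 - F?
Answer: 1911 + 3920*I*√3 ≈ 1911.0 + 6789.6*I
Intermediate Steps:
-49*(√(-2 + f(-1))*(4*(5*(0 - 4))) - 39) = -49*(√(-2 + (-2 - 1*(-1)))*(4*(5*(0 - 4))) - 39) = -49*(√(-2 + (-2 + 1))*(4*(5*(-4))) - 39) = -49*(√(-2 - 1)*(4*(-20)) - 39) = -49*(√(-3)*(-80) - 39) = -49*((I*√3)*(-80) - 39) = -49*(-80*I*√3 - 39) = -49*(-39 - 80*I*√3) = 1911 + 3920*I*√3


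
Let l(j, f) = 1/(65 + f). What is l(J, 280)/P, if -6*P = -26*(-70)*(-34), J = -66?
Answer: 1/3558100 ≈ 2.8105e-7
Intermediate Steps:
P = 30940/3 (P = -(-26*(-70))*(-34)/6 = -910*(-34)/3 = -⅙*(-61880) = 30940/3 ≈ 10313.)
l(J, 280)/P = 1/((65 + 280)*(30940/3)) = (3/30940)/345 = (1/345)*(3/30940) = 1/3558100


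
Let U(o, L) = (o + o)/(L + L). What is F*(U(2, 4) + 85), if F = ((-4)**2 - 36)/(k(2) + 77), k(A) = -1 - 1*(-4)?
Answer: -171/8 ≈ -21.375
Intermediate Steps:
k(A) = 3 (k(A) = -1 + 4 = 3)
U(o, L) = o/L (U(o, L) = (2*o)/((2*L)) = (2*o)*(1/(2*L)) = o/L)
F = -1/4 (F = ((-4)**2 - 36)/(3 + 77) = (16 - 36)/80 = -20*1/80 = -1/4 ≈ -0.25000)
F*(U(2, 4) + 85) = -(2/4 + 85)/4 = -(2*(1/4) + 85)/4 = -(1/2 + 85)/4 = -1/4*171/2 = -171/8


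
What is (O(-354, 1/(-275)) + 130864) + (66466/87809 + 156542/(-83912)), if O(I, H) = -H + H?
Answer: 482113863114313/3684114404 ≈ 1.3086e+5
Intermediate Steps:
O(I, H) = 0
(O(-354, 1/(-275)) + 130864) + (66466/87809 + 156542/(-83912)) = (0 + 130864) + (66466/87809 + 156542/(-83912)) = 130864 + (66466*(1/87809) + 156542*(-1/83912)) = 130864 + (66466/87809 - 78271/41956) = 130864 - 4084250743/3684114404 = 482113863114313/3684114404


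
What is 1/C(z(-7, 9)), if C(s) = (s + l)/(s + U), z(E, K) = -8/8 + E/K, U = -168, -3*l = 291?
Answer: 1528/889 ≈ 1.7188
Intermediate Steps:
l = -97 (l = -⅓*291 = -97)
z(E, K) = -1 + E/K (z(E, K) = -8*⅛ + E/K = -1 + E/K)
C(s) = (-97 + s)/(-168 + s) (C(s) = (s - 97)/(s - 168) = (-97 + s)/(-168 + s))
1/C(z(-7, 9)) = 1/((-97 + (-7 - 1*9)/9)/(-168 + (-7 - 1*9)/9)) = 1/((-97 + (-7 - 9)/9)/(-168 + (-7 - 9)/9)) = 1/((-97 + (⅑)*(-16))/(-168 + (⅑)*(-16))) = 1/((-97 - 16/9)/(-168 - 16/9)) = 1/(-889/9/(-1528/9)) = 1/(-9/1528*(-889/9)) = 1/(889/1528) = 1528/889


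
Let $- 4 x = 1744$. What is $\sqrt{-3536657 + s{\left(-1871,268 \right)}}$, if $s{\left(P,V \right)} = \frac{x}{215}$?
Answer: $\frac{i \sqrt{163482063565}}{215} \approx 1880.6 i$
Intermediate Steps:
$x = -436$ ($x = \left(- \frac{1}{4}\right) 1744 = -436$)
$s{\left(P,V \right)} = - \frac{436}{215}$
$\sqrt{-3536657 + s{\left(-1871,268 \right)}} = \sqrt{-3536657 - \frac{436}{215}} = \sqrt{- \frac{760381691}{215}} = \frac{i \sqrt{163482063565}}{215}$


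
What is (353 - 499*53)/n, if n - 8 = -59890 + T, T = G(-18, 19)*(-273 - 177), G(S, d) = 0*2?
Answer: 13047/29941 ≈ 0.43576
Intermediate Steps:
G(S, d) = 0
T = 0 (T = 0*(-273 - 177) = 0*(-450) = 0)
n = -59882 (n = 8 + (-59890 + 0) = 8 - 59890 = -59882)
(353 - 499*53)/n = (353 - 499*53)/(-59882) = (353 - 26447)*(-1/59882) = -26094*(-1/59882) = 13047/29941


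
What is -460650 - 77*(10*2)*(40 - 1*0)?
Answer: -522250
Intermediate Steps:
-460650 - 77*(10*2)*(40 - 1*0) = -460650 - 77*20*(40 + 0) = -460650 - 1540*40 = -460650 - 1*61600 = -460650 - 61600 = -522250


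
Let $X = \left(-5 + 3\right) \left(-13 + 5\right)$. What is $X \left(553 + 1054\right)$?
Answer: $25712$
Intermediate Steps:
$X = 16$ ($X = \left(-2\right) \left(-8\right) = 16$)
$X \left(553 + 1054\right) = 16 \left(553 + 1054\right) = 16 \cdot 1607 = 25712$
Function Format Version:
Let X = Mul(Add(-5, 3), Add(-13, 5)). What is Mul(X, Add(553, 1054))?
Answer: 25712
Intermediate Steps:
X = 16 (X = Mul(-2, -8) = 16)
Mul(X, Add(553, 1054)) = Mul(16, Add(553, 1054)) = Mul(16, 1607) = 25712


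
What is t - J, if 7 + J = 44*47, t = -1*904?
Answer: -2965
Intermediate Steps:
t = -904
J = 2061 (J = -7 + 44*47 = -7 + 2068 = 2061)
t - J = -904 - 1*2061 = -904 - 2061 = -2965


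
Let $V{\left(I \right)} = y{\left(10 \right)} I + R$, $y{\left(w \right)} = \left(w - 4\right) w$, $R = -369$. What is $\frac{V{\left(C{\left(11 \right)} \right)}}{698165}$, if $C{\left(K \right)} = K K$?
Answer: $\frac{6891}{698165} \approx 0.0098702$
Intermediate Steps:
$y{\left(w \right)} = w \left(-4 + w\right)$ ($y{\left(w \right)} = \left(-4 + w\right) w = w \left(-4 + w\right)$)
$C{\left(K \right)} = K^{2}$
$V{\left(I \right)} = -369 + 60 I$ ($V{\left(I \right)} = 10 \left(-4 + 10\right) I - 369 = 10 \cdot 6 I - 369 = 60 I - 369 = -369 + 60 I$)
$\frac{V{\left(C{\left(11 \right)} \right)}}{698165} = \frac{-369 + 60 \cdot 11^{2}}{698165} = \left(-369 + 60 \cdot 121\right) \frac{1}{698165} = \left(-369 + 7260\right) \frac{1}{698165} = 6891 \cdot \frac{1}{698165} = \frac{6891}{698165}$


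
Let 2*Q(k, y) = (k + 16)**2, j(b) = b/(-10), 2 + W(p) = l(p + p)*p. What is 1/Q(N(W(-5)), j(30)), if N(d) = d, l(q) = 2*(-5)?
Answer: 1/2048 ≈ 0.00048828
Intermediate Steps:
l(q) = -10
W(p) = -2 - 10*p
j(b) = -b/10 (j(b) = b*(-1/10) = -b/10)
Q(k, y) = (16 + k)**2/2 (Q(k, y) = (k + 16)**2/2 = (16 + k)**2/2)
1/Q(N(W(-5)), j(30)) = 1/((16 + (-2 - 10*(-5)))**2/2) = 1/((16 + (-2 + 50))**2/2) = 1/((16 + 48)**2/2) = 1/((1/2)*64**2) = 1/((1/2)*4096) = 1/2048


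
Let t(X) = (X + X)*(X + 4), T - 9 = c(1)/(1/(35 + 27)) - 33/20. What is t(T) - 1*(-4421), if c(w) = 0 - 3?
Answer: 13364689/200 ≈ 66824.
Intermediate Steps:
c(w) = -3
T = -3573/20 (T = 9 + (-3/(1/(35 + 27)) - 33/20) = 9 + (-3/(1/62) - 33*1/20) = 9 + (-3/1/62 - 33/20) = 9 + (-3*62 - 33/20) = 9 + (-186 - 33/20) = 9 - 3753/20 = -3573/20 ≈ -178.65)
t(X) = 2*X*(4 + X) (t(X) = (2*X)*(4 + X) = 2*X*(4 + X))
t(T) - 1*(-4421) = 2*(-3573/20)*(4 - 3573/20) - 1*(-4421) = 2*(-3573/20)*(-3493/20) + 4421 = 12480489/200 + 4421 = 13364689/200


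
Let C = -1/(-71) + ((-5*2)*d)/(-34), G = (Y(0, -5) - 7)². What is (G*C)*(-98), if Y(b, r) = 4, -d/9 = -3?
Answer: -8468964/1207 ≈ -7016.5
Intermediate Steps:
d = 27 (d = -9*(-3) = 27)
G = 9 (G = (4 - 7)² = (-3)² = 9)
C = 9602/1207 (C = -1/(-71) + (-5*2*27)/(-34) = -1*(-1/71) - 10*27*(-1/34) = 1/71 - 270*(-1/34) = 1/71 + 135/17 = 9602/1207 ≈ 7.9553)
(G*C)*(-98) = (9*(9602/1207))*(-98) = (86418/1207)*(-98) = -8468964/1207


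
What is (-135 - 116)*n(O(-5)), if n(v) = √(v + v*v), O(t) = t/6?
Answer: -251*I*√5/6 ≈ -93.542*I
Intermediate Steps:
O(t) = t/6 (O(t) = t*(⅙) = t/6)
n(v) = √(v + v²)
(-135 - 116)*n(O(-5)) = (-135 - 116)*√(((⅙)*(-5))*(1 + (⅙)*(-5))) = -251*I*√30*√(1 - ⅚)/6 = -251*I*√5/6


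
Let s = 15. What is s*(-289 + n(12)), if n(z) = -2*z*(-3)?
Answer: -3255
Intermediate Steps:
n(z) = 6*z
s*(-289 + n(12)) = 15*(-289 + 6*12) = 15*(-289 + 72) = 15*(-217) = -3255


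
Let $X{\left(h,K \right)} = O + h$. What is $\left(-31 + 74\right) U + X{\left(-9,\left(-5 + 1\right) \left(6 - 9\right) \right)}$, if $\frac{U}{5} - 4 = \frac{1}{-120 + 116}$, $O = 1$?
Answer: $\frac{3193}{4} \approx 798.25$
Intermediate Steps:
$X{\left(h,K \right)} = 1 + h$
$U = \frac{75}{4}$ ($U = 20 + \frac{5}{-120 + 116} = 20 + \frac{5}{-4} = 20 + 5 \left(- \frac{1}{4}\right) = 20 - \frac{5}{4} = \frac{75}{4} \approx 18.75$)
$\left(-31 + 74\right) U + X{\left(-9,\left(-5 + 1\right) \left(6 - 9\right) \right)} = \left(-31 + 74\right) \frac{75}{4} + \left(1 - 9\right) = 43 \cdot \frac{75}{4} - 8 = \frac{3225}{4} - 8 = \frac{3193}{4}$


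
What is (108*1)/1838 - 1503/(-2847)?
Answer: 511665/872131 ≈ 0.58668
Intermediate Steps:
(108*1)/1838 - 1503/(-2847) = 108*(1/1838) - 1503*(-1/2847) = 54/919 + 501/949 = 511665/872131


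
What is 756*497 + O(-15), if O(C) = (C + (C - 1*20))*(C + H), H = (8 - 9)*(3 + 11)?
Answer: 377182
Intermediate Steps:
H = -14 (H = -1*14 = -14)
O(C) = (-20 + 2*C)*(-14 + C) (O(C) = (C + (C - 1*20))*(C - 14) = (C + (C - 20))*(-14 + C) = (C + (-20 + C))*(-14 + C) = (-20 + 2*C)*(-14 + C))
756*497 + O(-15) = 756*497 + (280 - 48*(-15) + 2*(-15)²) = 375732 + (280 + 720 + 2*225) = 375732 + (280 + 720 + 450) = 375732 + 1450 = 377182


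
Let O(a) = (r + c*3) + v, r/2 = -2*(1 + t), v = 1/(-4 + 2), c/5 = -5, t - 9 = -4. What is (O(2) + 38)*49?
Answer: -6027/2 ≈ -3013.5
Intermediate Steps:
t = 5 (t = 9 - 4 = 5)
c = -25 (c = 5*(-5) = -25)
v = -½ (v = 1/(-2) = -½ ≈ -0.50000)
r = -24 (r = 2*(-2*(1 + 5)) = 2*(-2*6) = 2*(-12) = -24)
O(a) = -199/2 (O(a) = (-24 - 25*3) - ½ = (-24 - 75) - ½ = -99 - ½ = -199/2)
(O(2) + 38)*49 = (-199/2 + 38)*49 = -123/2*49 = -6027/2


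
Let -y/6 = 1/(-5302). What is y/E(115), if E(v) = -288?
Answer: -1/254496 ≈ -3.9293e-6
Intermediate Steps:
y = 3/2651 (y = -6/(-5302) = -6*(-1/5302) = 3/2651 ≈ 0.0011316)
y/E(115) = (3/2651)/(-288) = (3/2651)*(-1/288) = -1/254496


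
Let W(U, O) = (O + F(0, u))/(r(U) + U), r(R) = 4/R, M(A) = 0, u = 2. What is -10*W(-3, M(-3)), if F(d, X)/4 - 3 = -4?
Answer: -120/13 ≈ -9.2308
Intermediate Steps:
F(d, X) = -4 (F(d, X) = 12 + 4*(-4) = 12 - 16 = -4)
W(U, O) = (-4 + O)/(U + 4/U) (W(U, O) = (O - 4)/(4/U + U) = (-4 + O)/(U + 4/U))
-10*W(-3, M(-3)) = -(-30)*(-4 + 0)/(4 + (-3)**2) = -(-30)*(-4)/(4 + 9) = -(-30)*(-4)/13 = -10*12/13 = -120/13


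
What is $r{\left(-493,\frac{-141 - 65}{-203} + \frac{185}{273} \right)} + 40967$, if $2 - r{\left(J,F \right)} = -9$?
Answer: $40978$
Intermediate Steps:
$r{\left(J,F \right)} = 11$ ($r{\left(J,F \right)} = 2 - -9 = 2 + 9 = 11$)
$r{\left(-493,\frac{-141 - 65}{-203} + \frac{185}{273} \right)} + 40967 = 11 + 40967 = 40978$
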